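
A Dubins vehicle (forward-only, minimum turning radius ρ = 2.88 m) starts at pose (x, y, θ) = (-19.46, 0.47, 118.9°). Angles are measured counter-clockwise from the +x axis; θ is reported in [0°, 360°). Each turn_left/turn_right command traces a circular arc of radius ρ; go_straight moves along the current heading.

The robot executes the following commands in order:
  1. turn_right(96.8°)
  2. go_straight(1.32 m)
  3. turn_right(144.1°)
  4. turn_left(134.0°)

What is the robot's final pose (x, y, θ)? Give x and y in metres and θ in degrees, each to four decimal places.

set_pose: (x, y, θ) = (-19.4600, 0.4700, 118.9000°), ρ = 2.88
turn_right(96.8°): centre at ρ to the right, rotate −96.8° → (-18.0222, 4.5303, 22.1000°)
go_straight(1.32): x += 1.32·cos θ, y += 1.32·sin θ → (-16.7992, 5.0269, 22.1000°)
turn_right(144.1°): centre at ρ to the right, rotate −144.1° → (-13.2733, 0.8323, -122.0000° ≡ 238.0000°)
turn_left(134.0°): centre at ρ to the left, rotate +134.0° → (-10.2321, -3.5109, 372.0000° ≡ 12.0000°)

(-10.2321, -3.5109, 12.0000°)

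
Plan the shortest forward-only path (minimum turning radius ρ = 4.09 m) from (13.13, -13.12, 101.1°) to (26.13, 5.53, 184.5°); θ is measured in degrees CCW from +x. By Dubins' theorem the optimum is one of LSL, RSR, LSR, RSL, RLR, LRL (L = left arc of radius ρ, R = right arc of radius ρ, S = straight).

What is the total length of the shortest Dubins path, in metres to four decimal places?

Let ψ = atan2(Δy, Δx) = atan2(18.65, 13.00) = 55.1215° be the start→goal bearing.
Normalize: d = |goal − start| / ρ = 22.733730/4.09 = 5.558369, α = (θ_start − ψ) mod 360° = 45.9785° = 0.802476 rad, β = (θ_goal − ψ) mod 360° = 129.3785° = 2.258080 rad.
Common terms: sin α = 0.719079, cos α = 0.694929, sin β = 0.772972, cos β = -0.634440, cos(α−β) = 0.114937, d² = 30.895469. Work in radians in the unit-radius frame; every candidate has L = ρ·(t + p + q).
LSL: p² = 2 + d² − 2cos(α−β) + 2d(sin α − sin β) = 32.066475; p = √p² = 5.662727; φ = atan2(cos β − cos α, d + sin α − sin β) = -0.236969 rad; t = (φ − α) mod 2π = 5.243740 rad, q = (β − φ) mod 2π = 2.495049 rad → L = 4.09·(5.243740 + 5.662727 + 2.495049) = 4.09·13.401517 = 54.812203 m
RSR: p² = 2 + d² − 2cos(α−β) + 2d(sin β − sin α) = 33.264715; p = √p² = 5.767557; φ = atan2(cos α − cos β, d − sin α + sin β) = 0.232582 rad; t = (α − φ) mod 2π = 0.569894 rad, q = (φ − β) mod 2π = 4.257687 rad → L = 4.09·(0.569894 + 5.767557 + 4.257687) = 4.09·10.595138 = 43.334114 m
LSR: p² = d² − 2 + 2cos(α−β) + 2d(sin α + sin β) = 45.712082; p = √p² = 6.761071; φ = atan2(−cos α − cos β, d + sin α + sin β) − atan2(−2, p) = 0.279030 rad; t = (φ − α) mod 2π = 5.759740 rad, q = (φ − β) mod 2π = 4.304135 rad → L = 4.09·(5.759740 + 6.761071 + 4.304135) = 4.09·16.824946 = 68.814030 m
RSL: p² = d² − 2 + 2cos(α−β) − 2d(sin α + sin β) = 12.538606; p = √p² = 3.540989; φ = atan2(cos α + cos β, d − sin α − sin β) − atan2(2, p) = -0.499271 rad; t = (α − φ) mod 2π = 1.301747 rad, q = (β − φ) mod 2π = 2.757351 rad → L = 4.09·(1.301747 + 3.540989 + 2.757351) = 4.09·7.600087 = 31.084356 m
RLR: c = (6 − d² + 2cos(α−β) + 2d(sin α − sin β))/8 = -3.158089, |c| > 1 → infeasible
LRL: c = (6 − d² + 2cos(α−β) − 2d(sin α − sin β))/8 = -3.008309, |c| > 1 → infeasible
Shortest: RSL with L = 31.084356 m ≈ 31.0844 m

31.0844 m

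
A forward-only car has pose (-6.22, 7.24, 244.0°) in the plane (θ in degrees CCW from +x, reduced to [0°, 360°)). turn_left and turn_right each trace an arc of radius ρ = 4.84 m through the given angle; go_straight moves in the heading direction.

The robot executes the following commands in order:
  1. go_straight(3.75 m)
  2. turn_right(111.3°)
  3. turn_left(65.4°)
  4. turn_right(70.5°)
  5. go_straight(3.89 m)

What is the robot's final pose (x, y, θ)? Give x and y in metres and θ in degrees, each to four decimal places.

(-28.5435, 8.7565, 127.6000°)

set_pose: (x, y, θ) = (-6.2200, 7.2400, 244.0000°), ρ = 4.84
go_straight(3.75): x += 3.75·cos θ, y += 3.75·sin θ → (-7.8639, 3.8695, 244.0000°)
turn_right(111.3°): centre at ρ to the right, rotate −111.3° → (-15.7710, 2.7089, 132.7000°)
turn_left(65.4°): centre at ρ to the left, rotate +65.4° → (-20.8317, 4.0271, 198.1000°)
turn_right(70.5°): centre at ρ to the right, rotate −70.5° → (-26.1701, 5.6745, 127.6000°)
go_straight(3.89): x += 3.89·cos θ, y += 3.89·sin θ → (-28.5435, 8.7565, 127.6000°)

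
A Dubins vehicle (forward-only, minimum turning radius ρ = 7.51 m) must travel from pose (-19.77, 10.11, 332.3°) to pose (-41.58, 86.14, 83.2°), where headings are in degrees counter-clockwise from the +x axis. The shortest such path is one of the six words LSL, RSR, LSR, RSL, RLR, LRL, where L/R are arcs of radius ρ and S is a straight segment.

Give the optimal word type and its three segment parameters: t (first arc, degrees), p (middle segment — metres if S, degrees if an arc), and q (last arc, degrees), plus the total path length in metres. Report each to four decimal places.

Let ψ = atan2(Δy, Δx) = atan2(76.03, -21.81) = 106.0061° be the start→goal bearing.
Normalize: d = |goal − start| / ρ = 79.096378/7.51 = 10.532141, α = (θ_start − ψ) mod 360° = 226.2939° = 3.949574 rad, β = (θ_goal − ψ) mod 360° = 337.1939° = 5.885144 rad.
Common terms: sin α = -0.722894, cos α = -0.690959, sin β = -0.387614, cos β = 0.921822, cos(α−β) = -0.356738, d² = 110.925991. Work in radians in the unit-radius frame; every candidate has L = ρ·(t + p + q).
LSL: p² = 2 + d² − 2cos(α−β) + 2d(sin α − sin β) = 106.577033; p = √p² = 10.323615; φ = atan2(cos β − cos α, d + sin α − sin β) = 0.156865 rad; t = (φ − α) mod 2π = 2.490477 rad, q = (β − φ) mod 2π = 5.728279 rad → L = 7.51·(2.490477 + 10.323615 + 5.728279) = 7.51·18.542371 = 139.253204 m
RSR: p² = 2 + d² − 2cos(α−β) + 2d(sin β − sin α) = 120.701902; p = √p² = 10.986442; φ = atan2(cos α − cos β, d − sin α + sin β) = -0.147330 rad; t = (α − φ) mod 2π = 4.096904 rad, q = (φ − β) mod 2π = 0.250712 rad → L = 7.51·(4.096904 + 10.986442 + 0.250712) = 7.51·15.334057 = 115.158767 m
LSR: p² = d² − 2 + 2cos(α−β) + 2d(sin α + sin β) = 84.820477; p = √p² = 9.209803; φ = atan2(−cos α − cos β, d + sin α + sin β) − atan2(−2, p) = 0.189341 rad; t = (φ − α) mod 2π = 2.522953 rad, q = (φ − β) mod 2π = 0.587383 rad → L = 7.51·(2.522953 + 9.209803 + 0.587383) = 7.51·12.320139 = 92.524240 m
RSL: p² = d² − 2 + 2cos(α−β) − 2d(sin α + sin β) = 131.604554; p = √p² = 11.471903; φ = atan2(cos α + cos β, d − sin α − sin β) − atan2(2, p) = -0.152778 rad; t = (α − φ) mod 2π = 4.102352 rad, q = (β − φ) mod 2π = 6.037922 rad → L = 7.51·(4.102352 + 11.471903 + 6.037922) = 7.51·21.612176 = 162.307442 m
RLR: c = (6 − d² + 2cos(α−β) + 2d(sin α − sin β))/8 = -14.087738, |c| > 1 → infeasible
LRL: c = (6 − d² + 2cos(α−β) − 2d(sin α − sin β))/8 = -12.322129, |c| > 1 → infeasible
Shortest: LSR with L = 92.524240 m ≈ 92.5242 m
Convert LSR to answer units (arcs ×180/π): t = 2.522953·180/π = 144.5545°, p = ρ·p = 7.51·9.209803 = 69.1656 m, q = 0.587383·180/π = 33.6545°, L = 92.5242 m.

LSR: t = 144.5545°, p = 69.1656 m, q = 33.6545°, L = 92.5242 m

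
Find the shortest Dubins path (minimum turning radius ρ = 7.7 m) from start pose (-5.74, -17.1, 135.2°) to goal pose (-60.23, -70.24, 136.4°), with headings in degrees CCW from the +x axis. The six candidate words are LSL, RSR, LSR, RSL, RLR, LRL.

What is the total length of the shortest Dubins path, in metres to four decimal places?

Let ψ = atan2(Δy, Δx) = atan2(-53.14, -54.49) = -135.7186° be the start→goal bearing.
Normalize: d = |goal − start| / ρ = 76.111889/7.7 = 9.884661, α = (θ_start − ψ) mod 360° = 270.9186° = 4.728422 rad, β = (θ_goal − ψ) mod 360° = 272.1186° = 4.749366 rad.
Common terms: sin α = -0.999871, cos α = 0.016032, sin β = -0.999316, cos β = 0.036968, cos(α−β) = 0.999781, d² = 97.706522. Work in radians in the unit-radius frame; every candidate has L = ρ·(t + p + q).
LSL: p² = 2 + d² − 2cos(α−β) + 2d(sin α − sin β) = 97.695988; p = √p² = 9.884128; φ = atan2(cos β − cos α, d + sin α − sin β) = 0.002118 rad; t = (φ − α) mod 2π = 1.556882 rad, q = (β − φ) mod 2π = 4.747248 rad → L = 7.7·(1.556882 + 9.884128 + 4.747248) = 7.7·16.188257 = 124.649582 m
RSR: p² = 2 + d² − 2cos(α−β) + 2d(sin β − sin α) = 97.717934; p = √p² = 9.885238; φ = atan2(cos α − cos β, d − sin α + sin β) = -0.002118 rad; t = (α − φ) mod 2π = 4.730540 rad, q = (φ − β) mod 2π = 1.531701 rad → L = 7.7·(4.730540 + 9.885238 + 1.531701) = 7.7·16.147480 = 124.335592 m
LSR: p² = d² − 2 + 2cos(α−β) + 2d(sin α + sin β) = 58.183494; p = √p² = 7.627811; φ = atan2(−cos α − cos β, d + sin α + sin β) − atan2(−2, p) = 0.249705 rad; t = (φ − α) mod 2π = 1.804468 rad, q = (φ − β) mod 2π = 1.783524 rad → L = 7.7·(1.804468 + 7.627811 + 1.783524) = 7.7·11.215803 = 86.361685 m
RSL: p² = d² − 2 + 2cos(α−β) − 2d(sin α + sin β) = 137.228673; p = √p² = 11.714464; φ = atan2(cos α + cos β, d − sin α − sin β) − atan2(2, p) = -0.164639 rad; t = (α − φ) mod 2π = 4.893061 rad, q = (β − φ) mod 2π = 4.914005 rad → L = 7.7·(4.893061 + 11.714464 + 4.914005) = 7.7·21.521530 = 165.715779 m
RLR: c = (6 − d² + 2cos(α−β) + 2d(sin α − sin β))/8 = -11.214742, |c| > 1 → infeasible
LRL: c = (6 − d² + 2cos(α−β) − 2d(sin α − sin β))/8 = -11.211998, |c| > 1 → infeasible
Shortest: LSR with L = 86.361685 m ≈ 86.3617 m

86.3617 m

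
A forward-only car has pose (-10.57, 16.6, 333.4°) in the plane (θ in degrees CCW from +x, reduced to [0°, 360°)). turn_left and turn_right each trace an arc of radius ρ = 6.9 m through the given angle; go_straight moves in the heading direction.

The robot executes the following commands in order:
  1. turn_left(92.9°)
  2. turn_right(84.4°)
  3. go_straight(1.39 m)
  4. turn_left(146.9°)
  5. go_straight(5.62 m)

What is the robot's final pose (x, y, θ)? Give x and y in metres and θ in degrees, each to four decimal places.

(12.6202, 38.6115, 128.8000°)

set_pose: (x, y, θ) = (-10.5700, 16.6000, 333.4000°), ρ = 6.9
turn_left(92.9°): centre at ρ to the left, rotate +92.9° → (-1.1624, 19.9962, 426.3000° ≡ 66.3000°)
turn_right(84.4°): centre at ρ to the right, rotate −84.4° → (7.2993, 23.7813, -18.1000° ≡ 341.9000°)
go_straight(1.39): x += 1.39·cos θ, y += 1.39·sin θ → (8.6206, 23.3495, 341.9000°)
turn_left(146.9°): centre at ρ to the left, rotate +146.9° → (16.1417, 34.2316, 488.8000° ≡ 128.8000°)
go_straight(5.62): x += 5.62·cos θ, y += 5.62·sin θ → (12.6202, 38.6115, 128.8000°)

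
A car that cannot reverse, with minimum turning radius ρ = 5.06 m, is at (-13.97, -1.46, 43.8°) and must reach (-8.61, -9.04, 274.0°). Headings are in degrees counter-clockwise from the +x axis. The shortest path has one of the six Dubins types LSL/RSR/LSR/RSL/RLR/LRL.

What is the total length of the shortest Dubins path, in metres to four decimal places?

30.6631 m

Let ψ = atan2(Δy, Δx) = atan2(-7.58, 5.36) = -54.7350° be the start→goal bearing.
Normalize: d = |goal − start| / ρ = 9.283642/5.06 = 1.834712, α = (θ_start − ψ) mod 360° = 98.5350° = 1.719759 rad, β = (θ_goal − ψ) mod 360° = 328.7350° = 5.737507 rad.
Common terms: sin α = 0.988926, cos α = -0.148413, sin β = -0.518998, cos β = 0.854776, cos(α−β) = -0.640110, d² = 3.366167. Work in radians in the unit-radius frame; every candidate has L = ρ·(t + p + q).
LSL: p² = 2 + d² − 2cos(α−β) + 2d(sin α − sin β) = 12.179596; p = √p² = 3.489928; φ = atan2(cos β − cos α, d + sin α − sin β) = 0.291566 rad; t = (φ − α) mod 2π = 4.854992 rad, q = (β − φ) mod 2π = 5.445941 rad → L = 5.06·(4.854992 + 3.489928 + 5.445941) = 5.06·13.790861 = 69.781757 m
RSR: p² = 2 + d² − 2cos(α−β) + 2d(sin β − sin α) = 1.113177; p = √p² = 1.055072; φ = atan2(cos α − cos β, d − sin α + sin β) = -1.255886 rad; t = (α − φ) mod 2π = 2.975646 rad, q = (φ − β) mod 2π = 5.572977 rad → L = 5.06·(2.975646 + 1.055072 + 5.572977) = 5.06·9.603695 = 48.594696 m
LSR: p² = d² − 2 + 2cos(α−β) + 2d(sin α + sin β) = 1.810312; p = √p² = 1.345478; φ = atan2(−cos α − cos β, d + sin α + sin β) − atan2(−2, p) = 0.681196 rad; t = (φ − α) mod 2π = 5.244622 rad, q = (φ − β) mod 2π = 1.226874 rad → L = 5.06·(5.244622 + 1.345478 + 1.226874) = 5.06·7.816974 = 39.553887 m
RSL: p² = d² − 2 + 2cos(α−β) − 2d(sin α + sin β) = -1.638416 < 0 → infeasible
RLR: c = (6 − d² + 2cos(α−β) + 2d(sin α − sin β))/8 = 0.860853; p = 2π − arccos c = 5.749332 rad; φ = atan2(cos α − cos β, d − sin α + sin β) = -1.255886 rad; t = (α − φ + p/2) mod 2π = 5.850312 rad, q = (α − β − t + p) mod 2π = 2.164458 rad → L = 5.06·(5.850312 + 5.749332 + 2.164458) = 5.06·13.764102 = 69.646355 m
LRL: c = (6 − d² + 2cos(α−β) − 2d(sin α − sin β))/8 = -0.522449; p = 2π − arccos c = 4.162668 rad; φ = atan2(cos β − cos α, d + sin α − sin β) = 0.291566 rad; t = (φ − α + p/2) mod 2π = 0.653141 rad, q = (β − α − t + p) mod 2π = 1.244090 rad → L = 5.06·(0.653141 + 4.162668 + 1.244090) = 5.06·6.059898 = 30.663085 m
Shortest: LRL with L = 30.663085 m ≈ 30.6631 m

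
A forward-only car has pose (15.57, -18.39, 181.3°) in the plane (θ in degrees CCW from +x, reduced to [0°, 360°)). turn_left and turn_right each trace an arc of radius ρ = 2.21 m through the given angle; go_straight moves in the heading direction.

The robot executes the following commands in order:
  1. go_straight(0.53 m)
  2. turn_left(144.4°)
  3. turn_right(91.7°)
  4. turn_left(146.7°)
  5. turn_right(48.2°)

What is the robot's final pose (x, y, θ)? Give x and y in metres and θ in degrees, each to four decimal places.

set_pose: (x, y, θ) = (15.5700, -18.3900, 181.3000°), ρ = 2.21
go_straight(0.53): x += 0.53·cos θ, y += 0.53·sin θ → (15.0401, -18.4020, 181.3000°)
turn_left(144.4°): centre at ρ to the left, rotate +144.4° → (13.8449, -22.4371, 325.7000°)
turn_right(91.7°): centre at ρ to the right, rotate −91.7° → (14.3874, -25.5618, 234.0000°)
turn_left(146.7°): centre at ρ to the left, rotate +146.7° → (16.9565, -28.9282, 380.7000° ≡ 20.7000°)
turn_right(48.2°): centre at ρ to the right, rotate −48.2° → (18.7582, -29.0352, -27.5000° ≡ 332.5000°)

(18.7582, -29.0352, 332.5000°)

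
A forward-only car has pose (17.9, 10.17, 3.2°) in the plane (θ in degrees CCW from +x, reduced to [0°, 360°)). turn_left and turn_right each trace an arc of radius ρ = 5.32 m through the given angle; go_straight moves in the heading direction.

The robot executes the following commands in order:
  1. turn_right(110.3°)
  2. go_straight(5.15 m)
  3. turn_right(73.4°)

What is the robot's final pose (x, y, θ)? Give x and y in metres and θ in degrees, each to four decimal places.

(16.6362, -5.3838, 179.5000°)

set_pose: (x, y, θ) = (17.9000, 10.1700, 3.2000°), ρ = 5.32
turn_right(110.3°): centre at ρ to the right, rotate −110.3° → (23.2818, 3.2940, -107.1000° ≡ 252.9000°)
go_straight(5.15): x += 5.15·cos θ, y += 5.15·sin θ → (21.7675, -1.6283, 252.9000°)
turn_right(73.4°): centre at ρ to the right, rotate −73.4° → (16.6362, -5.3838, 179.5000°)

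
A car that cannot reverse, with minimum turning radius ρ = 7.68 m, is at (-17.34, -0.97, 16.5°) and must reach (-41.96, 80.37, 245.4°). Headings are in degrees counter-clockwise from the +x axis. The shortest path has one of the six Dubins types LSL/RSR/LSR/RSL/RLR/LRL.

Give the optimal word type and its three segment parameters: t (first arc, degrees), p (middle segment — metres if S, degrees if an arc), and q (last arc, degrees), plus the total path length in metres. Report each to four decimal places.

Let ψ = atan2(Δy, Δx) = atan2(81.34, -24.62) = 106.8400° be the start→goal bearing.
Normalize: d = |goal − start| / ρ = 84.984352/7.68 = 11.065671, α = (θ_start − ψ) mod 360° = 269.6600° = 4.706455 rad, β = (θ_goal − ψ) mod 360° = 138.5600° = 2.418328 rad.
Common terms: sin α = -0.999982, cos α = -0.005934, sin β = 0.661836, cos β = -0.749649, cos(α−β) = -0.657375, d² = 122.449070. Work in radians in the unit-radius frame; every candidate has L = ρ·(t + p + q).
LSL: p² = 2 + d² − 2cos(α−β) + 2d(sin α − sin β) = 88.985558; p = √p² = 9.433216; φ = atan2(cos β − cos α, d + sin α − sin β) = -0.078922 rad; t = (φ − α) mod 2π = 1.497809 rad, q = (β − φ) mod 2π = 2.497250 rad → L = 7.68·(1.497809 + 9.433216 + 2.497250) = 7.68·13.428274 = 103.129147 m
RSR: p² = 2 + d² − 2cos(α−β) + 2d(sin β − sin α) = 162.542082; p = √p² = 12.749199; φ = atan2(cos α − cos β, d − sin α + sin β) = 0.058367 rad; t = (α − φ) mod 2π = 4.648087 rad, q = (φ − β) mod 2π = 3.923225 rad → L = 7.68·(4.648087 + 12.749199 + 3.923225) = 7.68·21.320511 = 163.741526 m
LSR: p² = d² − 2 + 2cos(α−β) + 2d(sin α + sin β) = 111.650678; p = √p² = 10.566488; φ = atan2(−cos α − cos β, d + sin α + sin β) − atan2(−2, p) = 0.257383 rad; t = (φ − α) mod 2π = 1.834113 rad, q = (φ − β) mod 2π = 4.122240 rad → L = 7.68·(1.834113 + 10.566488 + 4.122240) = 7.68·16.522842 = 126.895426 m
RSL: p² = d² − 2 + 2cos(α−β) − 2d(sin α + sin β) = 126.617960; p = √p² = 11.252465; φ = atan2(cos α + cos β, d − sin α − sin β) − atan2(2, p) = -0.242062 rad; t = (α − φ) mod 2π = 4.948517 rad, q = (β − φ) mod 2π = 2.660390 rad → L = 7.68·(4.948517 + 11.252465 + 2.660390) = 7.68·18.861371 = 144.855333 m
RLR: c = (6 − d² + 2cos(α−β) + 2d(sin α − sin β))/8 = -19.317760, |c| > 1 → infeasible
LRL: c = (6 − d² + 2cos(α−β) − 2d(sin α − sin β))/8 = -10.123195, |c| > 1 → infeasible
Shortest: LSL with L = 103.129147 m ≈ 103.1291 m
Convert LSL to answer units (arcs ×180/π): t = 1.497809·180/π = 85.8181°, p = ρ·p = 7.68·9.433216 = 72.4471 m, q = 2.497250·180/π = 143.0819°, L = 103.1291 m.

LSL: t = 85.8181°, p = 72.4471 m, q = 143.0819°, L = 103.1291 m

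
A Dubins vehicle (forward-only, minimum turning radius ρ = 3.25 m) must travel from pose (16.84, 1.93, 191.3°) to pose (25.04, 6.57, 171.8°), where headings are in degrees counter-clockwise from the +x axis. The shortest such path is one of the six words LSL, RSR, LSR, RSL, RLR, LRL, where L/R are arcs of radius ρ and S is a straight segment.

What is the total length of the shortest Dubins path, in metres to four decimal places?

Let ψ = atan2(Δy, Δx) = atan2(4.64, 8.20) = 29.5035° be the start→goal bearing.
Normalize: d = |goal − start| / ρ = 9.421762/3.25 = 2.899004, α = (θ_start − ψ) mod 360° = 161.7965° = 2.823881 rad, β = (θ_goal − ψ) mod 360° = 142.2965° = 2.483542 rad.
Common terms: sin α = 0.312393, cos α = -0.949953, sin β = 0.611576, cos β = -0.791186, cos(α−β) = 0.942641, d² = 8.404222. Work in radians in the unit-radius frame; every candidate has L = ρ·(t + p + q).
LSL: p² = 2 + d² − 2cos(α−β) + 2d(sin α − sin β) = 6.784278; p = √p² = 2.604665; φ = atan2(cos β − cos α, d + sin α − sin β) = 0.060993 rad; t = (φ − α) mod 2π = 3.520296 rad, q = (β − φ) mod 2π = 2.422550 rad → L = 3.25·(3.520296 + 2.604665 + 2.422550) = 3.25·8.547511 = 27.779410 m
RSR: p² = 2 + d² − 2cos(α−β) + 2d(sin β − sin α) = 10.253601; p = √p² = 3.202124; φ = atan2(cos α − cos β, d − sin α + sin β) = -0.049602 rad; t = (α − φ) mod 2π = 2.873484 rad, q = (φ − β) mod 2π = 3.750041 rad → L = 3.25·(2.873484 + 3.202124 + 3.750041) = 3.25·9.825649 = 31.933359 m
LSR: p² = d² − 2 + 2cos(α−β) + 2d(sin α + sin β) = 13.646682; p = √p² = 3.694142; φ = atan2(−cos α − cos β, d + sin α + sin β) − atan2(−2, p) = 0.923584 rad; t = (φ − α) mod 2π = 4.382888 rad, q = (φ − β) mod 2π = 4.723227 rad → L = 3.25·(4.382888 + 3.694142 + 4.723227) = 3.25·12.800257 = 41.600836 m
RSL: p² = d² − 2 + 2cos(α−β) − 2d(sin α + sin β) = 2.932328; p = √p² = 1.712404; φ = atan2(cos α + cos β, d − sin α − sin β) − atan2(2, p) = -1.585254 rad; t = (α − φ) mod 2π = 4.409135 rad, q = (β − φ) mod 2π = 4.068796 rad → L = 3.25·(4.409135 + 1.712404 + 4.068796) = 3.25·10.190335 = 33.118590 m
RLR: c = (6 − d² + 2cos(α−β) + 2d(sin α − sin β))/8 = -0.281700; p = 2π − arccos c = 4.426823 rad; φ = atan2(cos α − cos β, d − sin α + sin β) = -0.049602 rad; t = (α − φ + p/2) mod 2π = 5.086895 rad, q = (α − β − t + p) mod 2π = 5.963453 rad → L = 3.25·(5.086895 + 4.426823 + 5.963453) = 3.25·15.477171 = 50.300807 m
LRL: c = (6 − d² + 2cos(α−β) − 2d(sin α − sin β))/8 = 0.151965; p = 2π − arccos c = 4.864945 rad; φ = atan2(cos β − cos α, d + sin α − sin β) = 0.060993 rad; t = (φ − α + p/2) mod 2π = 5.952769 rad, q = (β − α − t + p) mod 2π = 4.855022 rad → L = 3.25·(5.952769 + 4.864945 + 4.855022) = 3.25·15.672737 = 50.936394 m
Shortest: LSL with L = 27.779410 m ≈ 27.7794 m

27.7794 m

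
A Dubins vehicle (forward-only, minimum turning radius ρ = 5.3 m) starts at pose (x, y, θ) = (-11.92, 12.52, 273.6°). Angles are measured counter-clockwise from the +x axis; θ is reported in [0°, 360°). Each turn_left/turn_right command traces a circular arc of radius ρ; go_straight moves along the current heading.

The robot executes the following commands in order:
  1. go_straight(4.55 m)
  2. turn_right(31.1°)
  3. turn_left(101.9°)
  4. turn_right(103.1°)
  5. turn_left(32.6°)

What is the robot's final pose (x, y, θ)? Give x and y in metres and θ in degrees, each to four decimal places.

(-6.3621, -12.9087, 273.9000°)

set_pose: (x, y, θ) = (-11.9200, 12.5200, 273.6000°), ρ = 5.3
go_straight(4.55): x += 4.55·cos θ, y += 4.55·sin θ → (-11.6343, 7.9790, 273.6000°)
turn_right(31.1°): centre at ρ to the right, rotate −31.1° → (-12.2227, 5.1989, 242.5000°)
turn_left(101.9°): centre at ρ to the left, rotate +101.9° → (-8.9468, -2.3531, 344.4000°)
turn_right(103.1°): centre at ρ to the right, rotate −103.1° → (-5.7232, -10.0031, 241.3000°)
turn_left(32.6°): centre at ρ to the left, rotate +32.6° → (-6.3621, -12.9087, 273.9000°)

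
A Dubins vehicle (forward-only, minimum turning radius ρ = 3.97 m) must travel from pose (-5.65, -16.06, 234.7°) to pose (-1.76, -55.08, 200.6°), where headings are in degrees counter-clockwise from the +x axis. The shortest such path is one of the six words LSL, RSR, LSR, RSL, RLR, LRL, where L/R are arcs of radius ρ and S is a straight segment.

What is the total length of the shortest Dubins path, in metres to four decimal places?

41.0526 m

Let ψ = atan2(Δy, Δx) = atan2(-39.02, 3.89) = -84.3069° be the start→goal bearing.
Normalize: d = |goal − start| / ρ = 39.213422/3.97 = 9.877436, α = (θ_start − ψ) mod 360° = 319.0069° = 5.567720 rad, β = (θ_goal − ψ) mod 360° = 284.9069° = 4.972563 rad.
Common terms: sin α = -0.655969, cos α = 0.754788, sin β = -0.966345, cos β = 0.257248, cos(α−β) = 0.828060, d² = 97.563750. Work in radians in the unit-radius frame; every candidate has L = ρ·(t + p + q).
LSL: p² = 2 + d² − 2cos(α−β) + 2d(sin α − sin β) = 104.039078; p = √p² = 10.199955; φ = atan2(cos β − cos α, d + sin α − sin β) = -0.048798 rad; t = (φ − α) mod 2π = 0.666667 rad, q = (β − φ) mod 2π = 5.021361 rad → L = 3.97·(0.666667 + 10.199955 + 5.021361) = 3.97·15.887983 = 63.075292 m
RSR: p² = 2 + d² − 2cos(α−β) + 2d(sin β − sin α) = 91.776179; p = √p² = 9.579988; φ = atan2(cos α − cos β, d − sin α + sin β) = 0.051959 rad; t = (α − φ) mod 2π = 5.515761 rad, q = (φ − β) mod 2π = 1.362581 rad → L = 3.97·(5.515761 + 9.579988 + 1.362581) = 3.97·16.458331 = 65.339574 m
LSR: p² = d² − 2 + 2cos(α−β) + 2d(sin α + sin β) = 65.171262; p = √p² = 8.072872; φ = atan2(−cos α − cos β, d + sin α + sin β) − atan2(−2, p) = 0.120867 rad; t = (φ − α) mod 2π = 0.836333 rad, q = (φ − β) mod 2π = 1.431490 rad → L = 3.97·(0.836333 + 8.072872 + 1.431490) = 3.97·10.340695 = 41.052558 m
RSL: p² = d² − 2 + 2cos(α−β) − 2d(sin α + sin β) = 129.268478; p = √p² = 11.369630; φ = atan2(cos α + cos β, d − sin α − sin β) − atan2(2, p) = -0.086347 rad; t = (α − φ) mod 2π = 5.654067 rad, q = (β − φ) mod 2π = 5.058910 rad → L = 3.97·(5.654067 + 11.369630 + 5.058910) = 3.97·22.082606 = 87.667946 m
RLR: c = (6 − d² + 2cos(α−β) + 2d(sin α − sin β))/8 = -10.472022, |c| > 1 → infeasible
LRL: c = (6 − d² + 2cos(α−β) − 2d(sin α − sin β))/8 = -12.004885, |c| > 1 → infeasible
Shortest: LSR with L = 41.052558 m ≈ 41.0526 m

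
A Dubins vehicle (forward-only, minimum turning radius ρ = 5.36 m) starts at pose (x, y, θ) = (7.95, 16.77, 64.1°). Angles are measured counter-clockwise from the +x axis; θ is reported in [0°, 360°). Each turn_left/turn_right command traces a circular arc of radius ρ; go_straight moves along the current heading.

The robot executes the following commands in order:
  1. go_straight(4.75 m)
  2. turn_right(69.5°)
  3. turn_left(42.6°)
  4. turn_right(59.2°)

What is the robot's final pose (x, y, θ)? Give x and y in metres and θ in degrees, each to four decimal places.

(24.3445, 25.8050, 338.0000°)

set_pose: (x, y, θ) = (7.9500, 16.7700, 64.1000°), ρ = 5.36
go_straight(4.75): x += 4.75·cos θ, y += 4.75·sin θ → (10.0248, 21.0429, 64.1000°)
turn_right(69.5°): centre at ρ to the right, rotate −69.5° → (15.3509, 24.0379, -5.4000° ≡ 354.6000°)
turn_left(42.6°): centre at ρ to the left, rotate +42.6° → (19.0959, 25.1047, 397.2000° ≡ 37.2000°)
turn_right(59.2°): centre at ρ to the right, rotate −59.2° → (24.3445, 25.8050, -22.0000° ≡ 338.0000°)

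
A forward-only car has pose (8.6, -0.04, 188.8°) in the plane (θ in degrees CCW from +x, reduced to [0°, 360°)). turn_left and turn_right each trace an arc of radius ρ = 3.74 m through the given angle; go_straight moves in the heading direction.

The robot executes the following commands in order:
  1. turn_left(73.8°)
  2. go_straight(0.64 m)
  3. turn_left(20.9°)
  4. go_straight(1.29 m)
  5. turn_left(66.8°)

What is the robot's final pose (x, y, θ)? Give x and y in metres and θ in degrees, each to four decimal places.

set_pose: (x, y, θ) = (8.6000, -0.0400, 188.8000°), ρ = 3.74
turn_left(73.8°): centre at ρ to the left, rotate +73.8° → (5.4633, -3.2543, 262.6000°)
go_straight(0.64): x += 0.64·cos θ, y += 0.64·sin θ → (5.3809, -3.8889, 262.6000°)
turn_left(20.9°): centre at ρ to the left, rotate +20.9° → (5.4531, -5.2437, 283.5000°)
go_straight(1.29): x += 1.29·cos θ, y += 1.29·sin θ → (5.7542, -6.4981, 283.5000°)
turn_left(66.8°): centre at ρ to the left, rotate +66.8° → (8.7607, -9.3115, 350.3000°)

(8.7607, -9.3115, 350.3000°)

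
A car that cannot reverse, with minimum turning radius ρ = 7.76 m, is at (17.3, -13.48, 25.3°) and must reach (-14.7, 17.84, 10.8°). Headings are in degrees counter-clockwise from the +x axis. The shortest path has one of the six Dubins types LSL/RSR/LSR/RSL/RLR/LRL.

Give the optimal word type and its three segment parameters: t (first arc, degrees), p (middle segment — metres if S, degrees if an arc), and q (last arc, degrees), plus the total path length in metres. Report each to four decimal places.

Let ψ = atan2(Δy, Δx) = atan2(31.32, -32.00) = 135.6153° be the start→goal bearing.
Normalize: d = |goal − start| / ρ = 44.776583/7.76 = 5.770178, α = (θ_start − ψ) mod 360° = 249.6847° = 4.357820 rad, β = (θ_goal − ψ) mod 360° = 235.1847° = 4.104748 rad.
Common terms: sin α = -0.937796, cos α = -0.347186, sin β = -0.820997, cos β = -0.570933, cos(α−β) = 0.968148, d² = 33.294957. Work in radians in the unit-radius frame; every candidate has L = ρ·(t + p + q).
LSL: p² = 2 + d² − 2cos(α−β) + 2d(sin α − sin β) = 32.010755; p = √p² = 5.657805; φ = atan2(cos β − cos α, d + sin α − sin β) = -0.039557 rad; t = (φ − α) mod 2π = 1.885808 rad, q = (β − φ) mod 2π = 4.144305 rad → L = 7.76·(1.885808 + 5.657805 + 4.144305) = 7.76·11.687917 = 90.698239 m
RSR: p² = 2 + d² − 2cos(α−β) + 2d(sin β − sin α) = 34.706568; p = √p² = 5.891228; φ = atan2(cos α − cos β, d − sin α + sin β) = 0.037989 rad; t = (α − φ) mod 2π = 4.319832 rad, q = (φ − β) mod 2π = 2.216426 rad → L = 7.76·(4.319832 + 5.891228 + 2.216426) = 7.76·12.427486 = 96.437292 m
LSR: p² = d² − 2 + 2cos(α−β) + 2d(sin α + sin β) = 12.934150; p = √p² = 3.596408; φ = atan2(−cos α − cos β, d + sin α + sin β) − atan2(−2, p) = 0.732525 rad; t = (φ − α) mod 2π = 2.657890 rad, q = (φ − β) mod 2π = 2.910963 rad → L = 7.76·(2.657890 + 3.596408 + 2.910963) = 7.76·9.165261 = 71.122422 m
RSL: p² = d² − 2 + 2cos(α−β) − 2d(sin α + sin β) = 53.528354; p = √p² = 7.316307; φ = atan2(cos α + cos β, d − sin α − sin β) − atan2(2, p) = -0.388188 rad; t = (α − φ) mod 2π = 4.746009 rad, q = (β − φ) mod 2π = 4.492936 rad → L = 7.76·(4.746009 + 7.316307 + 4.492936) = 7.76·16.555252 = 128.468756 m
RLR: c = (6 − d² + 2cos(α−β) + 2d(sin α − sin β))/8 = -3.338321, |c| > 1 → infeasible
LRL: c = (6 − d² + 2cos(α−β) − 2d(sin α − sin β))/8 = -3.001344, |c| > 1 → infeasible
Shortest: LSR with L = 71.122422 m ≈ 71.1224 m
Convert LSR to answer units (arcs ×180/π): t = 2.657890·180/π = 152.2859°, p = ρ·p = 7.76·3.596408 = 27.9081 m, q = 2.910963·180/π = 166.7859°, L = 71.1224 m.

LSR: t = 152.2859°, p = 27.9081 m, q = 166.7859°, L = 71.1224 m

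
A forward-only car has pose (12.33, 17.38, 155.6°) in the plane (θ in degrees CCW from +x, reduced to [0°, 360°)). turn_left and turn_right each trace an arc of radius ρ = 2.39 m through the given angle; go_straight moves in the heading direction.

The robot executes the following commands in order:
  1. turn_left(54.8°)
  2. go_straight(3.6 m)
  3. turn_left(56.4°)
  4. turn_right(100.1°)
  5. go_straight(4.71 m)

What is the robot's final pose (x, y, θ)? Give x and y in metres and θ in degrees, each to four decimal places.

(-1.6684, 12.4062, 166.7000°)

set_pose: (x, y, θ) = (12.3300, 17.3800, 155.6000°), ρ = 2.39
turn_left(54.8°): centre at ρ to the left, rotate +54.8° → (10.1333, 17.2649, 210.4000°)
go_straight(3.6): x += 3.6·cos θ, y += 3.6·sin θ → (7.0282, 15.4432, 210.4000°)
turn_left(56.4°): centre at ρ to the left, rotate +56.4° → (5.8514, 13.5152, 266.8000°)
turn_right(100.1°): centre at ρ to the right, rotate −100.1° → (2.9153, 11.3227, 166.7000°)
go_straight(4.71): x += 4.71·cos θ, y += 4.71·sin θ → (-1.6684, 12.4062, 166.7000°)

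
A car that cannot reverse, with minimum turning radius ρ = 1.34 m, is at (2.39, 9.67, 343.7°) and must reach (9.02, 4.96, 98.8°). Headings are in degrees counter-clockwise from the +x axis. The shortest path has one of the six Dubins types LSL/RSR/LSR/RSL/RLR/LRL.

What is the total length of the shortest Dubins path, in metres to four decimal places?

Let ψ = atan2(Δy, Δx) = atan2(-4.71, 6.63) = -35.3903° be the start→goal bearing.
Normalize: d = |goal − start| / ρ = 8.132712/1.34 = 6.069188, α = (θ_start − ψ) mod 360° = 19.0903° = 0.333188 rad, β = (θ_goal − ψ) mod 360° = 134.1903° = 2.342062 rad.
Common terms: sin α = 0.327057, cos α = 0.945005, sin β = 0.717029, cos β = -0.697043, cos(α−β) = -0.424199, d² = 36.835041. Work in radians in the unit-radius frame; every candidate has L = ρ·(t + p + q).
LSL: p² = 2 + d² − 2cos(α−β) + 2d(sin α − sin β) = 34.949816; p = √p² = 5.911837; φ = atan2(cos β − cos α, d + sin α − sin β) = -0.281457 rad; t = (φ − α) mod 2π = 5.668540 rad, q = (β − φ) mod 2π = 2.623519 rad → L = 1.34·(5.668540 + 5.911837 + 2.623519) = 1.34·14.203896 = 19.033221 m
RSR: p² = 2 + d² − 2cos(α−β) + 2d(sin β − sin α) = 44.417064; p = √p² = 6.664613; φ = atan2(cos α − cos β, d − sin α + sin β) = 0.248946 rad; t = (α − φ) mod 2π = 0.084241 rad, q = (φ − β) mod 2π = 4.190070 rad → L = 1.34·(0.084241 + 6.664613 + 4.190070) = 1.34·10.938924 = 14.658158 m
LSR: p² = d² − 2 + 2cos(α−β) + 2d(sin α + sin β) = 46.660155; p = √p² = 6.830824; φ = atan2(−cos α − cos β, d + sin α + sin β) − atan2(−2, p) = 0.249985 rad; t = (φ − α) mod 2π = 6.199982 rad, q = (φ − β) mod 2π = 4.191108 rad → L = 1.34·(6.199982 + 6.830824 + 4.191108) = 1.34·17.221914 = 23.077365 m
RSL: p² = d² − 2 + 2cos(α−β) − 2d(sin α + sin β) = 21.313130; p = √p² = 4.616615; φ = atan2(cos α + cos β, d − sin α − sin β) − atan2(2, p) = -0.359506 rad; t = (α − φ) mod 2π = 0.692694 rad, q = (β − φ) mod 2π = 2.701568 rad → L = 1.34·(0.692694 + 4.616615 + 2.701568) = 1.34·8.010877 = 10.734575 m
RLR: c = (6 − d² + 2cos(α−β) + 2d(sin α − sin β))/8 = -4.552133, |c| > 1 → infeasible
LRL: c = (6 − d² + 2cos(α−β) − 2d(sin α − sin β))/8 = -3.368727, |c| > 1 → infeasible
Shortest: RSL with L = 10.734575 m ≈ 10.7346 m

10.7346 m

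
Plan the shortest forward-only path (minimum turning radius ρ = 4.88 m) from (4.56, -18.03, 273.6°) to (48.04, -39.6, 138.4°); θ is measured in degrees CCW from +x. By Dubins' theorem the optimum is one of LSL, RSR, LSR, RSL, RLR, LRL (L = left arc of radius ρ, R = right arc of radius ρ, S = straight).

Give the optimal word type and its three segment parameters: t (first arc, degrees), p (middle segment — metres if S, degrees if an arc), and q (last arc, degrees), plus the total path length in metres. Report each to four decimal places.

LSL: t = 50.5827°, p = 43.6185 m, q = 174.2173°, L = 62.7652 m

Let ψ = atan2(Δy, Δx) = atan2(-21.57, 43.48) = -26.3856° be the start→goal bearing.
Normalize: d = |goal − start| / ρ = 48.536330/4.88 = 9.945969, α = (θ_start − ψ) mod 360° = 299.9856° = 5.235736 rad, β = (θ_goal − ψ) mod 360° = 164.7856° = 2.876051 rad.
Common terms: sin α = -0.866151, cos α = 0.499782, sin β = 0.262432, cos β = -0.964950, cos(α−β) = -0.709571, d² = 98.922303. Work in radians in the unit-radius frame; every candidate has L = ρ·(t + p + q).
LSL: p² = 2 + d² − 2cos(α−β) + 2d(sin α − sin β) = 79.891724; p = √p² = 8.938217; φ = atan2(cos β − cos α, d + sin α − sin β) = -0.164615 rad; t = (φ − α) mod 2π = 0.882834 rad, q = (β − φ) mod 2π = 3.040666 rad → L = 4.88·(0.882834 + 8.938217 + 3.040666) = 4.88·12.861717 = 62.765180 m
RSR: p² = 2 + d² − 2cos(α−β) + 2d(sin β − sin α) = 124.791165; p = √p² = 11.170997; φ = atan2(cos α − cos β, d − sin α + sin β) = 0.131498 rad; t = (α − φ) mod 2π = 5.104238 rad, q = (φ − β) mod 2π = 3.538633 rad → L = 4.88·(5.104238 + 11.170997 + 3.538633) = 4.88·19.813867 = 96.691671 m
LSR: p² = d² − 2 + 2cos(α−β) + 2d(sin α + sin β) = 83.494021; p = √p² = 9.137506; φ = atan2(−cos α − cos β, d + sin α + sin β) − atan2(−2, p) = 0.265231 rad; t = (φ − α) mod 2π = 1.312680 rad, q = (φ − β) mod 2π = 3.672366 rad → L = 4.88·(1.312680 + 9.137506 + 3.672366) = 4.88·14.122552 = 68.918055 m
RSL: p² = d² − 2 + 2cos(α−β) − 2d(sin α + sin β) = 107.512303; p = √p² = 10.368814; φ = atan2(cos α + cos β, d − sin α − sin β) − atan2(2, p) = -0.234611 rad; t = (α − φ) mod 2π = 5.470346 rad, q = (β − φ) mod 2π = 3.110661 rad → L = 4.88·(5.470346 + 10.368814 + 3.110661) = 4.88·18.949821 = 92.475128 m
RLR: c = (6 − d² + 2cos(α−β) + 2d(sin α − sin β))/8 = -14.598896, |c| > 1 → infeasible
LRL: c = (6 − d² + 2cos(α−β) − 2d(sin α − sin β))/8 = -8.986466, |c| > 1 → infeasible
Shortest: LSL with L = 62.765180 m ≈ 62.7652 m
Convert LSL to answer units (arcs ×180/π): t = 0.882834·180/π = 50.5827°, p = ρ·p = 4.88·8.938217 = 43.6185 m, q = 3.040666·180/π = 174.2173°, L = 62.7652 m.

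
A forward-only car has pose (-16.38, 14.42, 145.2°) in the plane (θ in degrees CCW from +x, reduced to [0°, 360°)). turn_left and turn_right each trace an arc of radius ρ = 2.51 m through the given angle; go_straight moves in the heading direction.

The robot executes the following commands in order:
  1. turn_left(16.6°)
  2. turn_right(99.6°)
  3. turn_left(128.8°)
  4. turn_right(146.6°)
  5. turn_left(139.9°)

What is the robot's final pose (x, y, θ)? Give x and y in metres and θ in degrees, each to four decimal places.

(-25.3435, 30.4864, 184.3000°)

set_pose: (x, y, θ) = (-16.3800, 14.4200, 145.2000°), ρ = 2.51
turn_left(16.6°): centre at ρ to the left, rotate +16.6° → (-17.0285, 14.7433, 161.8000°)
turn_right(99.6°): centre at ρ to the right, rotate −99.6° → (-18.4649, 18.2984, 62.2000°)
turn_left(128.8°): centre at ρ to the left, rotate +128.8° → (-21.1641, 21.9329, 191.0000°)
turn_right(146.6°): centre at ρ to the right, rotate −146.6° → (-23.3992, 26.1901, 44.4000°)
turn_left(139.9°): centre at ρ to the left, rotate +139.9° → (-25.3435, 30.4864, 184.3000°)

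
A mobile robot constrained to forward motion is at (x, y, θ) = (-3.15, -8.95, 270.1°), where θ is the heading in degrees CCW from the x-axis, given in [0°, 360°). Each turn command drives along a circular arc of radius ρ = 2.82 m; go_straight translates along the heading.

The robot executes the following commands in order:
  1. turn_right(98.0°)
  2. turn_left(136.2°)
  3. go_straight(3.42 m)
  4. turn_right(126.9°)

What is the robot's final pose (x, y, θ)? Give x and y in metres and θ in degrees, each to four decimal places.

set_pose: (x, y, θ) = (-3.1500, -8.9500, 270.1000°), ρ = 2.82
turn_right(98.0°): centre at ρ to the right, rotate −98.0° → (-6.3576, -11.7482, 172.1000°)
turn_left(136.2°): centre at ρ to the left, rotate +136.2° → (-8.9583, -16.2892, 308.3000°)
go_straight(3.42): x += 3.42·cos θ, y += 3.42·sin θ → (-6.8386, -18.9731, 308.3000°)
turn_right(126.9°): centre at ρ to the right, rotate −126.9° → (-8.9828, -23.5400, 181.4000°)

(-8.9828, -23.5400, 181.4000°)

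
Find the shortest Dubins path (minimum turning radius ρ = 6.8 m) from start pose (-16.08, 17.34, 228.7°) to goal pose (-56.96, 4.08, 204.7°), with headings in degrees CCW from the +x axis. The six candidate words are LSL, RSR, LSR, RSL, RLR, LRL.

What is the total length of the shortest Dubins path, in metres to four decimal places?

43.1639 m

Let ψ = atan2(Δy, Δx) = atan2(-13.26, -40.88) = -162.0288° be the start→goal bearing.
Normalize: d = |goal − start| / ρ = 42.976761/6.8 = 6.320112, α = (θ_start − ψ) mod 360° = 30.7288° = 0.536319 rad, β = (θ_goal − ψ) mod 360° = 6.7288° = 0.117440 rad.
Common terms: sin α = 0.510975, cos α = 0.859596, sin β = 0.117170, cos β = 0.993112, cos(α−β) = 0.913545, d² = 39.943815. Work in radians in the unit-radius frame; every candidate has L = ρ·(t + p + q).
LSL: p² = 2 + d² − 2cos(α−β) + 2d(sin α − sin β) = 45.094509; p = √p² = 6.715245; φ = atan2(cos β − cos α, d + sin α − sin β) = 0.019884 rad; t = (φ − α) mod 2π = 5.766750 rad, q = (β − φ) mod 2π = 0.097556 rad → L = 6.8·(5.766750 + 6.715245 + 0.097556) = 6.8·12.579551 = 85.540945 m
RSR: p² = 2 + d² − 2cos(α−β) + 2d(sin β − sin α) = 35.138939; p = √p² = 5.927811; φ = atan2(cos α − cos β, d − sin α + sin β) = -0.022526 rad; t = (α − φ) mod 2π = 0.558844 rad, q = (φ − β) mod 2π = 6.143220 rad → L = 6.8·(0.558844 + 5.927811 + 6.143220) = 6.8·12.629875 = 85.883150 m
LSR: p² = d² − 2 + 2cos(α−β) + 2d(sin α + sin β) = 47.710801; p = √p² = 6.907301; φ = atan2(−cos α − cos β, d + sin α + sin β) − atan2(−2, p) = 0.021260 rad; t = (φ − α) mod 2π = 5.768127 rad, q = (φ − β) mod 2π = 6.187006 rad → L = 6.8·(5.768127 + 6.907301 + 6.187006) = 6.8·18.862433 = 128.264546 m
RSL: p² = d² − 2 + 2cos(α−β) − 2d(sin α + sin β) = 31.831011; p = √p² = 5.641898; φ = atan2(cos α + cos β, d − sin α − sin β) − atan2(2, p) = -0.025990 rad; t = (α − φ) mod 2π = 0.562309 rad, q = (β − φ) mod 2π = 0.143430 rad → L = 6.8·(0.562309 + 5.641898 + 0.143430) = 6.8·6.347637 = 43.163929 m
RLR: c = (6 − d² + 2cos(α−β) + 2d(sin α − sin β))/8 = -3.392367, |c| > 1 → infeasible
LRL: c = (6 − d² + 2cos(α−β) − 2d(sin α − sin β))/8 = -4.636814, |c| > 1 → infeasible
Shortest: RSL with L = 43.163929 m ≈ 43.1639 m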